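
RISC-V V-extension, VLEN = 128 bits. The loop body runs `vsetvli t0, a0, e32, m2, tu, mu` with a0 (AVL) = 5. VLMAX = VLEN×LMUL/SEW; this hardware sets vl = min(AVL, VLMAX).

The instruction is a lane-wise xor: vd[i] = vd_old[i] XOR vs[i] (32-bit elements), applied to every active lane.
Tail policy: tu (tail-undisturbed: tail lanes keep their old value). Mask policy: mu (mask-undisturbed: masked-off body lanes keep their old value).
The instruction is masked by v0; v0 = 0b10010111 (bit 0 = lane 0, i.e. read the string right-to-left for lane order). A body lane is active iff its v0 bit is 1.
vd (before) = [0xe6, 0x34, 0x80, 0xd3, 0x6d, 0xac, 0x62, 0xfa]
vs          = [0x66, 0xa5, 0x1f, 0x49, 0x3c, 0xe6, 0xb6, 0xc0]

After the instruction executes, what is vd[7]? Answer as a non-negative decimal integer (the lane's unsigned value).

lanes per group: 128·2/32 = 8
AVL=5 ≤ VLMAX=8, so vl = 5
vd[0] xor(0xe6,0x66) -> 0x80
vd[1] xor(0x34,0xa5) -> 0x91
vd[2] xor(0x80,0x1f) -> 0x9f
vd[3] mask-off/keep -> 0xd3
vd[4] xor(0x6d,0x3c) -> 0x51
vd[5] tail/keep -> 0xac
vd[6] tail/keep -> 0x62
vd[7] tail/keep -> 0xfa

vd[7] = 250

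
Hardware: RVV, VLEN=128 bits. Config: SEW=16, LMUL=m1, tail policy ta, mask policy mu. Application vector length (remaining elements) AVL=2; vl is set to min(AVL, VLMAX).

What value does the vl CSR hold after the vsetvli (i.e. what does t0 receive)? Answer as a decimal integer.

vl = 2

VLMAX = VLEN×LMUL/SEW = 128×1/16 = 8
vl = min(AVL, VLMAX) = min(2, 8) = 2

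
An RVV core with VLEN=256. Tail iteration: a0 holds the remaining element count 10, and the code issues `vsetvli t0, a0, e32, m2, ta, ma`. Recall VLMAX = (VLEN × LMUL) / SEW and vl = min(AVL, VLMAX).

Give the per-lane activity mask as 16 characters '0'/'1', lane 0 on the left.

predicate = 1111111111000000

VLMAX = (256 × 2) / 32 = 16 lanes
AVL=10 ≤ VLMAX=16, so vl = 10
bits (lane 0 leftmost): 1111111111000000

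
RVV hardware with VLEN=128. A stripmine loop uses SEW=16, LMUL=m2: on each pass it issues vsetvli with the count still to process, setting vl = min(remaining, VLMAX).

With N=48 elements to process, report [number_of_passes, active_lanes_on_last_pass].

[iterations, last_vl] = [3, 16]

lanes per group: 128·2/16 = 16
iterations = ceil(48/16) = 3; final-pass vl = 16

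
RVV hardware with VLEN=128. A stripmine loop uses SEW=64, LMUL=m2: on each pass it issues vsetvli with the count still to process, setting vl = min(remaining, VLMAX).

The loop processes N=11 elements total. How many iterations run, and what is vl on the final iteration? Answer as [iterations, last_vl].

[iterations, last_vl] = [3, 3]

VLMAX = VLEN×LMUL/SEW = 128×2/64 = 4
iterations = ceil(11/4) = 3; final-pass vl = 3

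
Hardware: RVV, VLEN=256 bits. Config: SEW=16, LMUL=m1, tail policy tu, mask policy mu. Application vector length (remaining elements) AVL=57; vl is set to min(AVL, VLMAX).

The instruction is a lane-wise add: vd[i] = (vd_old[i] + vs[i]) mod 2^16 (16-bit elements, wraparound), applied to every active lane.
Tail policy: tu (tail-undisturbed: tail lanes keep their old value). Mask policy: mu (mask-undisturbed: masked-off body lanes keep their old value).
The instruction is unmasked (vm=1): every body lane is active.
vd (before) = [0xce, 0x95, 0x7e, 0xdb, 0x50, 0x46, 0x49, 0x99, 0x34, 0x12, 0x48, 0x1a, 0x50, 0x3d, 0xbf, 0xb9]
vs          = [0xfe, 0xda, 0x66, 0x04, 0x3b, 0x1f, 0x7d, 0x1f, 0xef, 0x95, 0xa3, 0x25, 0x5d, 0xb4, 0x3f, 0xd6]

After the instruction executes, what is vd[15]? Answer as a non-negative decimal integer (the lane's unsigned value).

vd[15] = 399

lanes per group: 256·1/16 = 16
AVL=57 > VLMAX=16, so vl = 16
vd[0] add(0xce,0xfe) -> 0x1cc
vd[1] add(0x95,0xda) -> 0x16f
vd[2] add(0x7e,0x66) -> 0xe4
vd[3] add(0xdb,0x04) -> 0xdf
vd[4] add(0x50,0x3b) -> 0x8b
vd[5] add(0x46,0x1f) -> 0x65
vd[6] add(0x49,0x7d) -> 0xc6
vd[7] add(0x99,0x1f) -> 0xb8
vd[8] add(0x34,0xef) -> 0x123
vd[9] add(0x12,0x95) -> 0xa7
vd[10] add(0x48,0xa3) -> 0xeb
vd[11] add(0x1a,0x25) -> 0x3f
vd[12] add(0x50,0x5d) -> 0xad
vd[13] add(0x3d,0xb4) -> 0xf1
vd[14] add(0xbf,0x3f) -> 0xfe
vd[15] add(0xb9,0xd6) -> 0x18f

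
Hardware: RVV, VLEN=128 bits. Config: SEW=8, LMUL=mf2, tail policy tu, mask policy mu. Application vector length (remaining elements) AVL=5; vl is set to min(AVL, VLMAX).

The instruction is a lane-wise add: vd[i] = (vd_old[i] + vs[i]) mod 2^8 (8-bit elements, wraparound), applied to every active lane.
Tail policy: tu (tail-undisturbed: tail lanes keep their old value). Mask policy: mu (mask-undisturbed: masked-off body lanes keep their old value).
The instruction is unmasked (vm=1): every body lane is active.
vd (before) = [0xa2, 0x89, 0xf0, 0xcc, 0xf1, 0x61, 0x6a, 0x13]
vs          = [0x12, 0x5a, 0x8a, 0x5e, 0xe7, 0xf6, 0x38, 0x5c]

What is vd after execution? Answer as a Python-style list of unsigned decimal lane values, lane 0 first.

lanes per group: 128·1/2/8 = 8
AVL=5 ≤ VLMAX=8, so vl = 5
[0] add(0xa2,0x12) = 0xb4
[1] add(0x89,0x5a) = 0xe3
[2] add(0xf0,0x8a) = 0x7a
[3] add(0xcc,0x5e) = 0x2a
[4] add(0xf1,0xe7) = 0xd8
[5] tail/keep = 0x61
[6] tail/keep = 0x6a
[7] tail/keep = 0x13

vd = [180, 227, 122, 42, 216, 97, 106, 19]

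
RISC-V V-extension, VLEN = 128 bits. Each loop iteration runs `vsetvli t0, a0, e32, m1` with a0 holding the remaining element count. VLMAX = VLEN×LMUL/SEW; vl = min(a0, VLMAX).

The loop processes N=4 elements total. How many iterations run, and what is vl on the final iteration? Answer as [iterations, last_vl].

[iterations, last_vl] = [1, 4]

VLMAX = VLEN×LMUL/SEW = 128×1/32 = 4
4 elements at 4/iter → 1 passes, remainder 4 on the last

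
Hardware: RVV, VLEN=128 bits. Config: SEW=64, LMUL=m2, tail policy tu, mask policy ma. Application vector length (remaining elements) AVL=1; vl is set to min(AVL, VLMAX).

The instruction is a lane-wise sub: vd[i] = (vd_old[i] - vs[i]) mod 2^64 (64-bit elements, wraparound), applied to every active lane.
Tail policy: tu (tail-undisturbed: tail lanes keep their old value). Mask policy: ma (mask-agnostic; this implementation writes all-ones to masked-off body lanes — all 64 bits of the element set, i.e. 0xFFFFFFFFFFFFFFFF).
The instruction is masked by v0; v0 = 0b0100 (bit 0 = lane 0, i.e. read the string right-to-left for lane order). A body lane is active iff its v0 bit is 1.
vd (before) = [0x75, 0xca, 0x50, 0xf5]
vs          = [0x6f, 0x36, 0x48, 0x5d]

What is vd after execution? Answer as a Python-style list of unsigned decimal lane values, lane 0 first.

vd = [18446744073709551615, 202, 80, 245]

VLMAX = VLEN×LMUL/SEW = 128×2/64 = 4
vl ← min(1, 4) = 1
[0] mask-off/ones = 0xffffffffffffffff
[1] tail/keep = 0xca
[2] tail/keep = 0x50
[3] tail/keep = 0xf5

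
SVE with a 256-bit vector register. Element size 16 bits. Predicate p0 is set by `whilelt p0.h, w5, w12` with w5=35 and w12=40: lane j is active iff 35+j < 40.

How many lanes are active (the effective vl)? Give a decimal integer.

vl = 5

256-bit reg / 16-bit elem → 16 lanes
active while 35+j < 40, i.e. j ∈ [0,5) capped at 16 ⇒ 5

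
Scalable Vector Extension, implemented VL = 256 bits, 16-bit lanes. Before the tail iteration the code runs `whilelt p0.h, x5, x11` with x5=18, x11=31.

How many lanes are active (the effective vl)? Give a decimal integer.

vl = 13

register lanes = 256/16 = 16
p0[j] = (18+j < 31); true for j=0..12 → 13 lanes set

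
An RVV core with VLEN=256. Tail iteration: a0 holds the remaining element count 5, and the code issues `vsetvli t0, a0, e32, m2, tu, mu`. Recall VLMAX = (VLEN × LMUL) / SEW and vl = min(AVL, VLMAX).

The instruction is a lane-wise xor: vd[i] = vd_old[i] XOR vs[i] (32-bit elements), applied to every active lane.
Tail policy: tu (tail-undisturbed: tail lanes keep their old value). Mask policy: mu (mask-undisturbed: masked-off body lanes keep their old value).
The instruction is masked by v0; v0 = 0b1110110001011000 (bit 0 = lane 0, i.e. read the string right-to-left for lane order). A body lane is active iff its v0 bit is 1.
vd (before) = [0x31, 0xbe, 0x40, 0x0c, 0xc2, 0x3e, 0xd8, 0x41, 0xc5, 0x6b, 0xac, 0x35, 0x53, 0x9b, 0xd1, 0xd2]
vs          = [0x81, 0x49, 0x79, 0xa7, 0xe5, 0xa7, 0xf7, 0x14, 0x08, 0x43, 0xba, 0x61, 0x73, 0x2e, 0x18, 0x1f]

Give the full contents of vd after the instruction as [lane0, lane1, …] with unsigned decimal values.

vd = [49, 190, 64, 171, 39, 62, 216, 65, 197, 107, 172, 53, 83, 155, 209, 210]

lanes per group: 256·2/32 = 16
vl ← min(5, 16) = 5
[0] mask-off/keep = 0x31
[1] mask-off/keep = 0xbe
[2] mask-off/keep = 0x40
[3] xor(0x0c,0xa7) = 0xab
[4] xor(0xc2,0xe5) = 0x27
[5] tail/keep = 0x3e
[6] tail/keep = 0xd8
[7] tail/keep = 0x41
[8] tail/keep = 0xc5
[9] tail/keep = 0x6b
[10] tail/keep = 0xac
[11] tail/keep = 0x35
[12] tail/keep = 0x53
[13] tail/keep = 0x9b
[14] tail/keep = 0xd1
[15] tail/keep = 0xd2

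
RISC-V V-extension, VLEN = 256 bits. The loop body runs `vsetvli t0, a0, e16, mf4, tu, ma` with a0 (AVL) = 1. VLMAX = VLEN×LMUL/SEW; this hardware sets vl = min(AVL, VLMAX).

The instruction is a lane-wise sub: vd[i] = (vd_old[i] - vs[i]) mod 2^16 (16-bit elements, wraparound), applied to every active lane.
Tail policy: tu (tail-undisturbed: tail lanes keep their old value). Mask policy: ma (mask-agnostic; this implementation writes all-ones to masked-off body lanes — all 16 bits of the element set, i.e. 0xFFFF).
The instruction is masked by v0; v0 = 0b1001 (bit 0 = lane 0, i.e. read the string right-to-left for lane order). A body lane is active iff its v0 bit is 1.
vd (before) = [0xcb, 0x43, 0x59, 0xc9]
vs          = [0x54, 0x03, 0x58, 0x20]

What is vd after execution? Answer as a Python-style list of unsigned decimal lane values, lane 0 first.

vd = [119, 67, 89, 201]

VLMAX = VLEN×LMUL/SEW = 256×1/4/16 = 4
AVL=1 ≤ VLMAX=4, so vl = 1
lane  0: sub(0xcb,0x54) ⇒ 0x77
lane  1: tail/keep ⇒ 0x43
lane  2: tail/keep ⇒ 0x59
lane  3: tail/keep ⇒ 0xc9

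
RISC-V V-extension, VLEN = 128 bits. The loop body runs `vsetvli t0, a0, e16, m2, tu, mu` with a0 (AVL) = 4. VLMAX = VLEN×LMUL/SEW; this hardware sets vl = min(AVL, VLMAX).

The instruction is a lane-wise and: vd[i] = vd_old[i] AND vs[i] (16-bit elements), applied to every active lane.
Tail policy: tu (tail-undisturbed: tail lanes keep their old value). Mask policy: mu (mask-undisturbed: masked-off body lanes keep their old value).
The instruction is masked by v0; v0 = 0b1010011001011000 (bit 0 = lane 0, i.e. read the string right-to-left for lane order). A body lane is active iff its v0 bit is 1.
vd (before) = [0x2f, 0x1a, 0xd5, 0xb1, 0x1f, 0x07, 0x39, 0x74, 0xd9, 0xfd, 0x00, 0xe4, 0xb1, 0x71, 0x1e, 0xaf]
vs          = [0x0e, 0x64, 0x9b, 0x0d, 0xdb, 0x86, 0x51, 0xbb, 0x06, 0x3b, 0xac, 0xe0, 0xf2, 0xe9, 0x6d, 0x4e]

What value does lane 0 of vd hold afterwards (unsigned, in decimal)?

VLMAX = VLEN×LMUL/SEW = 128×2/16 = 16
vl ← min(4, 16) = 4
  i=0: mask-off/keep → 47
  i=1: mask-off/keep → 26
  i=2: mask-off/keep → 213
  i=3: and(0xb1,0x0d) → 1
  i=4: tail/keep → 31
  i=5: tail/keep → 7
  i=6: tail/keep → 57
  i=7: tail/keep → 116
  i=8: tail/keep → 217
  i=9: tail/keep → 253
  i=10: tail/keep → 0
  i=11: tail/keep → 228
  i=12: tail/keep → 177
  i=13: tail/keep → 113
  i=14: tail/keep → 30
  i=15: tail/keep → 175

vd[0] = 47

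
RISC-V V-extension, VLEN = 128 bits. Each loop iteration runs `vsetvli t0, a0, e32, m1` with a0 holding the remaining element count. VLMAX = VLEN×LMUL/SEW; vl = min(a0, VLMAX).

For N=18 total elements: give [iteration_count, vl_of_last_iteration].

[iterations, last_vl] = [5, 2]

VLMAX = (128 × 1) / 32 = 4 lanes
18 elements at 4/iter → 5 passes, remainder 2 on the last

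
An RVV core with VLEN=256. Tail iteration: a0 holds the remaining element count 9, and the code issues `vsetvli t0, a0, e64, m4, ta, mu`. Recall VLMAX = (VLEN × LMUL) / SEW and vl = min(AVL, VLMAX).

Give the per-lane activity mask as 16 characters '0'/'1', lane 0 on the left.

predicate = 1111111110000000

lanes per group: 256·4/64 = 16
AVL=9 ≤ VLMAX=16, so vl = 9
bits (lane 0 leftmost): 1111111110000000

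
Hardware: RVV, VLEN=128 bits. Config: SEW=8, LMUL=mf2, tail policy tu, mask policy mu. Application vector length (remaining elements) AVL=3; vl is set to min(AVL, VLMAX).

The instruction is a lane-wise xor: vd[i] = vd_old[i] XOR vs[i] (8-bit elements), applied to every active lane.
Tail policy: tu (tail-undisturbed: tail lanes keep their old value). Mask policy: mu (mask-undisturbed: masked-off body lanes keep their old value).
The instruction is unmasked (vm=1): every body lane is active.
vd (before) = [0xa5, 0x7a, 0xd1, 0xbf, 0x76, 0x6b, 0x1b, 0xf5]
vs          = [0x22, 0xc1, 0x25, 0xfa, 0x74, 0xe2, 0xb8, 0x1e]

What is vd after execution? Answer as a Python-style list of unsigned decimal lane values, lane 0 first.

VLMAX = (128 × 1/2) / 8 = 8 lanes
vl = min(AVL, VLMAX) = min(3, 8) = 3
  i=0: xor(0xa5,0x22) → 135
  i=1: xor(0x7a,0xc1) → 187
  i=2: xor(0xd1,0x25) → 244
  i=3: tail/keep → 191
  i=4: tail/keep → 118
  i=5: tail/keep → 107
  i=6: tail/keep → 27
  i=7: tail/keep → 245

vd = [135, 187, 244, 191, 118, 107, 27, 245]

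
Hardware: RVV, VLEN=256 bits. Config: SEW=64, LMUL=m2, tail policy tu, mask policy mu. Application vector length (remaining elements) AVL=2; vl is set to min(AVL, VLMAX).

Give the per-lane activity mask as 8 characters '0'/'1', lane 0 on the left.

predicate = 11000000

VLMAX = (256 × 2) / 64 = 8 lanes
vl ← min(2, 8) = 2
bits (lane 0 leftmost): 11000000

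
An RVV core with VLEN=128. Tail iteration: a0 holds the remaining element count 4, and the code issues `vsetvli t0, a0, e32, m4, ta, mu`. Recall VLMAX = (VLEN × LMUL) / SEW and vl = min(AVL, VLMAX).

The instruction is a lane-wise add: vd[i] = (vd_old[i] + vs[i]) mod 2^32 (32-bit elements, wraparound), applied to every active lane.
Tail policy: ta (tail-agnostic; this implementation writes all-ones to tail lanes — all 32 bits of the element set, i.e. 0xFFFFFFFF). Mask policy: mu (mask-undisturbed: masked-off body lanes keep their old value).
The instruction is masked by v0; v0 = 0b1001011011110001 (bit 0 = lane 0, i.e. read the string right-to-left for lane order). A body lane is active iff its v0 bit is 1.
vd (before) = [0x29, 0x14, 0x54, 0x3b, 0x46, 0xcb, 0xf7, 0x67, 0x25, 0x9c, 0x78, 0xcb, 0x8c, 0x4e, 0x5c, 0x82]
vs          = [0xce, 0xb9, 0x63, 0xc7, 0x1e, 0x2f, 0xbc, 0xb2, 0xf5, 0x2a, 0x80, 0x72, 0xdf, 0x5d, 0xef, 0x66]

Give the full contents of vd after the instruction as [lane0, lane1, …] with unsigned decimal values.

lanes per group: 128·4/32 = 16
vl = min(AVL, VLMAX) = min(4, 16) = 4
vd[0] add(0x29,0xce) -> 0xf7
vd[1] mask-off/keep -> 0x14
vd[2] mask-off/keep -> 0x54
vd[3] mask-off/keep -> 0x3b
vd[4] tail/ones -> 0xffffffff
vd[5] tail/ones -> 0xffffffff
vd[6] tail/ones -> 0xffffffff
vd[7] tail/ones -> 0xffffffff
vd[8] tail/ones -> 0xffffffff
vd[9] tail/ones -> 0xffffffff
vd[10] tail/ones -> 0xffffffff
vd[11] tail/ones -> 0xffffffff
vd[12] tail/ones -> 0xffffffff
vd[13] tail/ones -> 0xffffffff
vd[14] tail/ones -> 0xffffffff
vd[15] tail/ones -> 0xffffffff

vd = [247, 20, 84, 59, 4294967295, 4294967295, 4294967295, 4294967295, 4294967295, 4294967295, 4294967295, 4294967295, 4294967295, 4294967295, 4294967295, 4294967295]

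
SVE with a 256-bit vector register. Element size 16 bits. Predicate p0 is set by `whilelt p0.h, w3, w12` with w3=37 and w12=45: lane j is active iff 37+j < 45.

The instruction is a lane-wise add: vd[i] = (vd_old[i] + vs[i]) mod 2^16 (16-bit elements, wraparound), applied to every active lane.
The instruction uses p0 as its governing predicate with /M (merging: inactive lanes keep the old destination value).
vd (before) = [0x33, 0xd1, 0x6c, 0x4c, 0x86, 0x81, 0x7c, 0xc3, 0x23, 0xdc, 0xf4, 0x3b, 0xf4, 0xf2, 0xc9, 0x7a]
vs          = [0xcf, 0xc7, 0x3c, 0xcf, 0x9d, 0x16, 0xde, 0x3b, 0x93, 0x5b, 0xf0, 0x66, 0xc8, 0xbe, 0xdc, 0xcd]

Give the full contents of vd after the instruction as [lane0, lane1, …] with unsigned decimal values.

vd = [258, 408, 168, 283, 291, 151, 346, 254, 35, 220, 244, 59, 244, 242, 201, 122]

register lanes = 256/16 = 16
whilelt: lane j active iff 37+j < 45 → j < 8 → 8 active
lane  0: add(0x33,0xcf) ⇒ 0x102
lane  1: add(0xd1,0xc7) ⇒ 0x198
lane  2: add(0x6c,0x3c) ⇒ 0xa8
lane  3: add(0x4c,0xcf) ⇒ 0x11b
lane  4: add(0x86,0x9d) ⇒ 0x123
lane  5: add(0x81,0x16) ⇒ 0x97
lane  6: add(0x7c,0xde) ⇒ 0x15a
lane  7: add(0xc3,0x3b) ⇒ 0xfe
lane  8: tail/keep ⇒ 0x23
lane  9: tail/keep ⇒ 0xdc
lane 10: tail/keep ⇒ 0xf4
lane 11: tail/keep ⇒ 0x3b
lane 12: tail/keep ⇒ 0xf4
lane 13: tail/keep ⇒ 0xf2
lane 14: tail/keep ⇒ 0xc9
lane 15: tail/keep ⇒ 0x7a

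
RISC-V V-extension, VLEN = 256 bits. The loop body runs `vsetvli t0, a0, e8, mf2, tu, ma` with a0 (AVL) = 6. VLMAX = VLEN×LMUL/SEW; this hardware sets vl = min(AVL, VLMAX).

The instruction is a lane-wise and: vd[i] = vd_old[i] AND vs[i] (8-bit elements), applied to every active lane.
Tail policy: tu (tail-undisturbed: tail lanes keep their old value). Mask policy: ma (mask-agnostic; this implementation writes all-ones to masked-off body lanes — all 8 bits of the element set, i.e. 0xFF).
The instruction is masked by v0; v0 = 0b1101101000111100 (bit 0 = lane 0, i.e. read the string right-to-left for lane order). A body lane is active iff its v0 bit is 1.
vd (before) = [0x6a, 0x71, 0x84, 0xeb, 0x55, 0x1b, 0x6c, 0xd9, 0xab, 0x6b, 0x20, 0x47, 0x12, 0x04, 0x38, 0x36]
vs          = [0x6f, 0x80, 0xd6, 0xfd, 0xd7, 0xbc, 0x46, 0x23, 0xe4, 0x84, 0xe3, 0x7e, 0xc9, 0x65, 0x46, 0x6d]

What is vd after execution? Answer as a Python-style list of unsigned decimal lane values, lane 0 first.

VLMAX = VLEN×LMUL/SEW = 256×1/2/8 = 16
vl = min(AVL, VLMAX) = min(6, 16) = 6
[0] mask-off/ones = 0xff
[1] mask-off/ones = 0xff
[2] and(0x84,0xd6) = 0x84
[3] and(0xeb,0xfd) = 0xe9
[4] and(0x55,0xd7) = 0x55
[5] and(0x1b,0xbc) = 0x18
[6] tail/keep = 0x6c
[7] tail/keep = 0xd9
[8] tail/keep = 0xab
[9] tail/keep = 0x6b
[10] tail/keep = 0x20
[11] tail/keep = 0x47
[12] tail/keep = 0x12
[13] tail/keep = 0x04
[14] tail/keep = 0x38
[15] tail/keep = 0x36

vd = [255, 255, 132, 233, 85, 24, 108, 217, 171, 107, 32, 71, 18, 4, 56, 54]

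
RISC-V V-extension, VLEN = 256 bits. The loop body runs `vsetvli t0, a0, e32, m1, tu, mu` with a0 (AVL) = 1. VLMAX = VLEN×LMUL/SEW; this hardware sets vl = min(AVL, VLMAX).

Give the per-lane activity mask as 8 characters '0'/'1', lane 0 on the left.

VLMAX = (256 × 1) / 32 = 8 lanes
AVL=1 ≤ VLMAX=8, so vl = 1
bits (lane 0 leftmost): 10000000

predicate = 10000000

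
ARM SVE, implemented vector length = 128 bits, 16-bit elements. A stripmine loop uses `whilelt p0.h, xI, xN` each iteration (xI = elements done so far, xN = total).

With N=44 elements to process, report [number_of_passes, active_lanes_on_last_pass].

register lanes = 128/16 = 8
N=44: ⌈44/8⌉ = 6 iters; last vl = 44 − 5×8 = 4

[iterations, last_vl] = [6, 4]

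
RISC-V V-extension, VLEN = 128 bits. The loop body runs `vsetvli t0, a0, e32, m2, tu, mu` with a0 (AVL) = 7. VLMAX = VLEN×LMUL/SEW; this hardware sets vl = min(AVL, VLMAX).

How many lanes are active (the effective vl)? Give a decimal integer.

VLMAX = (128 × 2) / 32 = 8 lanes
AVL=7 ≤ VLMAX=8, so vl = 7

vl = 7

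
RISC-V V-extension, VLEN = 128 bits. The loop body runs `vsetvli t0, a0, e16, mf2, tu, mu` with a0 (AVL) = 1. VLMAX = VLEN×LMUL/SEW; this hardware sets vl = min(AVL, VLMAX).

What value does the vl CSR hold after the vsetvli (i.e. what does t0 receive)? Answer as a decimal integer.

VLMAX = VLEN×LMUL/SEW = 128×1/2/16 = 4
vl ← min(1, 4) = 1

vl = 1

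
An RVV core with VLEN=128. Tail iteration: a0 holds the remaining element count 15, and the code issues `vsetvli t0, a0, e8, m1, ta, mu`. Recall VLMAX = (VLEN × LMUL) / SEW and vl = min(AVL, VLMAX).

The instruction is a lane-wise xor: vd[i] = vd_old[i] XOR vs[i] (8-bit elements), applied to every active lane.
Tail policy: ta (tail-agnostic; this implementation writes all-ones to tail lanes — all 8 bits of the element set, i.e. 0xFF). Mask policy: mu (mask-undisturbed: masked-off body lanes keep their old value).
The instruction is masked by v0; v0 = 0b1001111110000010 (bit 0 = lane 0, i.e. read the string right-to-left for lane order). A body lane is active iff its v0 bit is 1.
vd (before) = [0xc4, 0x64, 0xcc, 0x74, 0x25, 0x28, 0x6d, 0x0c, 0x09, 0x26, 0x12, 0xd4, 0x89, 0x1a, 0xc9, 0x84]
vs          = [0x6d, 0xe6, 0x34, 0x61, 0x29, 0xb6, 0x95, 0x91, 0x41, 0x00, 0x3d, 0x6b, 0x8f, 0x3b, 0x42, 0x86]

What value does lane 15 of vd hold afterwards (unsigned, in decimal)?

VLMAX = VLEN×LMUL/SEW = 128×1/8 = 16
vl = min(AVL, VLMAX) = min(15, 16) = 15
[0] mask-off/keep = 0xc4
[1] xor(0x64,0xe6) = 0x82
[2] mask-off/keep = 0xcc
[3] mask-off/keep = 0x74
[4] mask-off/keep = 0x25
[5] mask-off/keep = 0x28
[6] mask-off/keep = 0x6d
[7] xor(0x0c,0x91) = 0x9d
[8] xor(0x09,0x41) = 0x48
[9] xor(0x26,0x00) = 0x26
[10] xor(0x12,0x3d) = 0x2f
[11] xor(0xd4,0x6b) = 0xbf
[12] xor(0x89,0x8f) = 0x06
[13] mask-off/keep = 0x1a
[14] mask-off/keep = 0xc9
[15] tail/ones = 0xff

vd[15] = 255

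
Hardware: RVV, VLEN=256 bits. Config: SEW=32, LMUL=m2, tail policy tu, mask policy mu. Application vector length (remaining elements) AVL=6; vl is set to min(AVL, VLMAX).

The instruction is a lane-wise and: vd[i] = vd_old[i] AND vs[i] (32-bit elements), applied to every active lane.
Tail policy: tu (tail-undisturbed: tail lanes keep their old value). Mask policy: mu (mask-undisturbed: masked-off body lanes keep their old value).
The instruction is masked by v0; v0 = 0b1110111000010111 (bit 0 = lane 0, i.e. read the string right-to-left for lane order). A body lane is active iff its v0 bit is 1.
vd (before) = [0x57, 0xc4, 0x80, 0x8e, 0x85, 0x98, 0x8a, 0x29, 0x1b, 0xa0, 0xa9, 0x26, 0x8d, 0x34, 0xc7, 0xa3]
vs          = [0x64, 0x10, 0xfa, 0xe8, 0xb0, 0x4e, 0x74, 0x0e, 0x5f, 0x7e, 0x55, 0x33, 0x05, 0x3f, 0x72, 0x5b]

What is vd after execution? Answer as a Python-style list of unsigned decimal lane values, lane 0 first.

vd = [68, 0, 128, 142, 128, 152, 138, 41, 27, 160, 169, 38, 141, 52, 199, 163]

lanes per group: 256·2/32 = 16
AVL=6 ≤ VLMAX=16, so vl = 6
  i=0: and(0x57,0x64) → 68
  i=1: and(0xc4,0x10) → 0
  i=2: and(0x80,0xfa) → 128
  i=3: mask-off/keep → 142
  i=4: and(0x85,0xb0) → 128
  i=5: mask-off/keep → 152
  i=6: tail/keep → 138
  i=7: tail/keep → 41
  i=8: tail/keep → 27
  i=9: tail/keep → 160
  i=10: tail/keep → 169
  i=11: tail/keep → 38
  i=12: tail/keep → 141
  i=13: tail/keep → 52
  i=14: tail/keep → 199
  i=15: tail/keep → 163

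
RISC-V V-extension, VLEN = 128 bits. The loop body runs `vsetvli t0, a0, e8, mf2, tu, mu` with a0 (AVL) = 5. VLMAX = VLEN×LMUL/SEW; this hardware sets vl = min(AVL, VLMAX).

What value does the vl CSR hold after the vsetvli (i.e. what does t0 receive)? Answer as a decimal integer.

vl = 5

VLMAX = VLEN×LMUL/SEW = 128×1/2/8 = 8
vl = min(AVL, VLMAX) = min(5, 8) = 5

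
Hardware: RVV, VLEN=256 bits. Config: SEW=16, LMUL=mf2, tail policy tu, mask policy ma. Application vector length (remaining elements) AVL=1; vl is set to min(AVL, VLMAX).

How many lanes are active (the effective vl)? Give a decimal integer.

vl = 1

VLMAX = VLEN×LMUL/SEW = 256×1/2/16 = 8
vl ← min(1, 8) = 1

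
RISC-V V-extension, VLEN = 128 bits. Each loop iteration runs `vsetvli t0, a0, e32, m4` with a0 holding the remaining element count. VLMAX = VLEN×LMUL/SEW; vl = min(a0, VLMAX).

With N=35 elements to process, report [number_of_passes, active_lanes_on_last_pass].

[iterations, last_vl] = [3, 3]

VLMAX = VLEN×LMUL/SEW = 128×4/32 = 16
iterations = ceil(35/16) = 3; final-pass vl = 3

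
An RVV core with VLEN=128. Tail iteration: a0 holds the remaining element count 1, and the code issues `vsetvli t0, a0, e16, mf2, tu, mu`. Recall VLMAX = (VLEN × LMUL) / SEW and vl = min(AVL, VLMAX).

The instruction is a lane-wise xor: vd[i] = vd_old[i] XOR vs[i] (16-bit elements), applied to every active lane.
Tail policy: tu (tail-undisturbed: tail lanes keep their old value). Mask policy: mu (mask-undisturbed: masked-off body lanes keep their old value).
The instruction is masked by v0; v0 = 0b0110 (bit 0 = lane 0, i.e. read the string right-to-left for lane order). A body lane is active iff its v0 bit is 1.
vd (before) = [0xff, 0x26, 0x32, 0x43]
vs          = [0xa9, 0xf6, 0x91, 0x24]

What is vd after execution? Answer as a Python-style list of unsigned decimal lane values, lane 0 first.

vd = [255, 38, 50, 67]

lanes per group: 128·1/2/16 = 4
vl = min(AVL, VLMAX) = min(1, 4) = 1
vd[0] mask-off/keep -> 0xff
vd[1] tail/keep -> 0x26
vd[2] tail/keep -> 0x32
vd[3] tail/keep -> 0x43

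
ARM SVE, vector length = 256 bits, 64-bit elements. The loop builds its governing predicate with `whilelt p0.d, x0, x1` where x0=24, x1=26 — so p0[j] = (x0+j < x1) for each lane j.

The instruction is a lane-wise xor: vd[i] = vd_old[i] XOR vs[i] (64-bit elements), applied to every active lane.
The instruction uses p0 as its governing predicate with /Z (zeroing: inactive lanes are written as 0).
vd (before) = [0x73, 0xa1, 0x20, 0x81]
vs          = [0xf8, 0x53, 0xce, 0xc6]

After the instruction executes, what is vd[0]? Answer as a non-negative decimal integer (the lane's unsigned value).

vd[0] = 139

lane count: 256 div 64 = 4
whilelt: lane j active iff 24+j < 26 → j < 2 → 2 active
vd[0] xor(0x73,0xf8) -> 0x8b
vd[1] xor(0xa1,0x53) -> 0xf2
vd[2] tail/zero -> 0x00
vd[3] tail/zero -> 0x00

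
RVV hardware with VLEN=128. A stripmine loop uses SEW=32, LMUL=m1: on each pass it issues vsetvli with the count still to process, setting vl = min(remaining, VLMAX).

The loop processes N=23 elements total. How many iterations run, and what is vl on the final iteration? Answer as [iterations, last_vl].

[iterations, last_vl] = [6, 3]

VLMAX = VLEN×LMUL/SEW = 128×1/32 = 4
23 elements at 4/iter → 6 passes, remainder 3 on the last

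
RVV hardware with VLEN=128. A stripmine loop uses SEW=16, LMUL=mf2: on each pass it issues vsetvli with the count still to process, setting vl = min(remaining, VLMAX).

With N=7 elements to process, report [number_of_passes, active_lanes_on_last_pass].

VLMAX = (128 × 1/2) / 16 = 4 lanes
iterations = ceil(7/4) = 2; final-pass vl = 3

[iterations, last_vl] = [2, 3]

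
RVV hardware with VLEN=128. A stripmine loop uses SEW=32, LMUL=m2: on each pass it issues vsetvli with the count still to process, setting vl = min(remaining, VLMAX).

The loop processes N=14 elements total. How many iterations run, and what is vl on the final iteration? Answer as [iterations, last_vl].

[iterations, last_vl] = [2, 6]

lanes per group: 128·2/32 = 8
iterations = ceil(14/8) = 2; final-pass vl = 6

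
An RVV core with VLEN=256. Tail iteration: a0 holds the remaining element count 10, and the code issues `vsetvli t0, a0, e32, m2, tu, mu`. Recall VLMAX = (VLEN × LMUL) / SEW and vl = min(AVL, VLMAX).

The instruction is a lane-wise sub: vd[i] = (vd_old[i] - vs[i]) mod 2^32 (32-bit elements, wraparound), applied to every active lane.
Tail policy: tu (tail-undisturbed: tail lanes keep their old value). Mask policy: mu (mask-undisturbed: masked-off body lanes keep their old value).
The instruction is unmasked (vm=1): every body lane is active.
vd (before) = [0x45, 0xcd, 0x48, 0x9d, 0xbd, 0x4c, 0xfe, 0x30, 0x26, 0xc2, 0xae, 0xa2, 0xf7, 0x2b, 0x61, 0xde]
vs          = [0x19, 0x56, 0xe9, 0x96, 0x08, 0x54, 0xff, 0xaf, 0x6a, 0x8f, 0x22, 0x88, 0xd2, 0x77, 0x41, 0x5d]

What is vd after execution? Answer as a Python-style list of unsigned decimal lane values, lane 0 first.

vd = [44, 119, 4294967135, 7, 181, 4294967288, 4294967295, 4294967169, 4294967228, 51, 174, 162, 247, 43, 97, 222]

VLMAX = (256 × 2) / 32 = 16 lanes
vl ← min(10, 16) = 10
vd[0] sub(0x45,0x19) -> 0x2c
vd[1] sub(0xcd,0x56) -> 0x77
vd[2] sub(0x48,0xe9) -> 0xffffff5f
vd[3] sub(0x9d,0x96) -> 0x07
vd[4] sub(0xbd,0x08) -> 0xb5
vd[5] sub(0x4c,0x54) -> 0xfffffff8
vd[6] sub(0xfe,0xff) -> 0xffffffff
vd[7] sub(0x30,0xaf) -> 0xffffff81
vd[8] sub(0x26,0x6a) -> 0xffffffbc
vd[9] sub(0xc2,0x8f) -> 0x33
vd[10] tail/keep -> 0xae
vd[11] tail/keep -> 0xa2
vd[12] tail/keep -> 0xf7
vd[13] tail/keep -> 0x2b
vd[14] tail/keep -> 0x61
vd[15] tail/keep -> 0xde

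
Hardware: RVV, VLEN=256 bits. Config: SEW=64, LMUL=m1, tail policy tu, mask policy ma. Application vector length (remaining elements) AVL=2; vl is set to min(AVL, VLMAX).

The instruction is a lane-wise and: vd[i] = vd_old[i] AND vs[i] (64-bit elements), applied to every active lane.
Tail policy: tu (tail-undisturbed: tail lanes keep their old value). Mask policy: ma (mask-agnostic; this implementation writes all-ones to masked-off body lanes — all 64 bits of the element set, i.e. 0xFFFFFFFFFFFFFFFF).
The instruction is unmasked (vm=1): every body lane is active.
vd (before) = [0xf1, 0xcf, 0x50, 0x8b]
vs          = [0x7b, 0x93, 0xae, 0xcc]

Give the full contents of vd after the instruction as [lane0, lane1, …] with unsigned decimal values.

vd = [113, 131, 80, 139]

lanes per group: 256·1/64 = 4
AVL=2 ≤ VLMAX=4, so vl = 2
vd[0] and(0xf1,0x7b) -> 0x71
vd[1] and(0xcf,0x93) -> 0x83
vd[2] tail/keep -> 0x50
vd[3] tail/keep -> 0x8b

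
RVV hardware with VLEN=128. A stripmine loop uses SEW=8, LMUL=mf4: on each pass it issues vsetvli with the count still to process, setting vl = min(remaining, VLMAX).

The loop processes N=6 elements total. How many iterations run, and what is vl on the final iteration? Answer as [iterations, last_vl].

[iterations, last_vl] = [2, 2]

lanes per group: 128·1/4/8 = 4
N=6: ⌈6/4⌉ = 2 iters; last vl = 6 − 1×4 = 2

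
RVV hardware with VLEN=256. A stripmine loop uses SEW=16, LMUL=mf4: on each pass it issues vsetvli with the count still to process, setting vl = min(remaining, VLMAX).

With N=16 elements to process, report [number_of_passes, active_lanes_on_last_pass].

[iterations, last_vl] = [4, 4]

VLMAX = VLEN×LMUL/SEW = 256×1/4/16 = 4
iterations = ceil(16/4) = 4; final-pass vl = 4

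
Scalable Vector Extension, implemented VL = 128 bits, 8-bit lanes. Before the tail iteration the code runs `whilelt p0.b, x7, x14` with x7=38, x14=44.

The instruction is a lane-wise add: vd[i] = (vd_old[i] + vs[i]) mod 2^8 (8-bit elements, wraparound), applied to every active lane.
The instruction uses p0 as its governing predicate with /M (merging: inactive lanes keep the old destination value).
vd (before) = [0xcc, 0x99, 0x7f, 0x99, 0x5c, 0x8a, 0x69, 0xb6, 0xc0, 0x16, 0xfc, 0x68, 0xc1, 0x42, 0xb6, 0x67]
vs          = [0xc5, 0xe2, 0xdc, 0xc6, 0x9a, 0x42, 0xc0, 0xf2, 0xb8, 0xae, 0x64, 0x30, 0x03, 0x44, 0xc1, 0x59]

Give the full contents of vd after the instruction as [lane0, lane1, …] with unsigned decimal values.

128-bit reg / 8-bit elem → 16 lanes
whilelt: lane j active iff 38+j < 44 → j < 6 → 6 active
[0] add(0xcc,0xc5) = 0x91
[1] add(0x99,0xe2) = 0x7b
[2] add(0x7f,0xdc) = 0x5b
[3] add(0x99,0xc6) = 0x5f
[4] add(0x5c,0x9a) = 0xf6
[5] add(0x8a,0x42) = 0xcc
[6] tail/keep = 0x69
[7] tail/keep = 0xb6
[8] tail/keep = 0xc0
[9] tail/keep = 0x16
[10] tail/keep = 0xfc
[11] tail/keep = 0x68
[12] tail/keep = 0xc1
[13] tail/keep = 0x42
[14] tail/keep = 0xb6
[15] tail/keep = 0x67

vd = [145, 123, 91, 95, 246, 204, 105, 182, 192, 22, 252, 104, 193, 66, 182, 103]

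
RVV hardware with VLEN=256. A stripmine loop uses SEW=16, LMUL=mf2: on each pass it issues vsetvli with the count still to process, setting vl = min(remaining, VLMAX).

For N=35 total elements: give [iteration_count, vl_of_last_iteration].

VLMAX = VLEN×LMUL/SEW = 256×1/2/16 = 8
iterations = ceil(35/8) = 5; final-pass vl = 3

[iterations, last_vl] = [5, 3]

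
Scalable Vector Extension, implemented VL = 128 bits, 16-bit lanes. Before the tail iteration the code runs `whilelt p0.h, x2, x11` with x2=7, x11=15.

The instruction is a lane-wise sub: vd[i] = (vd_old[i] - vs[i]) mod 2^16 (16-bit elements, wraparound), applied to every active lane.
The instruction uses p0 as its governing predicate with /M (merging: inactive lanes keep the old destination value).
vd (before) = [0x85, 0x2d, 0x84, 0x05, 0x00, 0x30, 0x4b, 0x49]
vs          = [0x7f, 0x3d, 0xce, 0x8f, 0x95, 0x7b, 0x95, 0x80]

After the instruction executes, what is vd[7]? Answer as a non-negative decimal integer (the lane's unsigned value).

vd[7] = 65481

128-bit reg / 16-bit elem → 8 lanes
whilelt: lane j active iff 7+j < 15 → j < 8 → 8 active
[0] sub(0x85,0x7f) = 0x06
[1] sub(0x2d,0x3d) = 0xfff0
[2] sub(0x84,0xce) = 0xffb6
[3] sub(0x05,0x8f) = 0xff76
[4] sub(0x00,0x95) = 0xff6b
[5] sub(0x30,0x7b) = 0xffb5
[6] sub(0x4b,0x95) = 0xffb6
[7] sub(0x49,0x80) = 0xffc9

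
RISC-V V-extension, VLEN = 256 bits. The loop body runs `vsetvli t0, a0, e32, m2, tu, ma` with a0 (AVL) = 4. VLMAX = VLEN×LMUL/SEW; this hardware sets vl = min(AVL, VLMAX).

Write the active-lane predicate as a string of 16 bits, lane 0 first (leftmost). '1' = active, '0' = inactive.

lanes per group: 256·2/32 = 16
vl = min(AVL, VLMAX) = min(4, 16) = 4
bits (lane 0 leftmost): 1111000000000000

predicate = 1111000000000000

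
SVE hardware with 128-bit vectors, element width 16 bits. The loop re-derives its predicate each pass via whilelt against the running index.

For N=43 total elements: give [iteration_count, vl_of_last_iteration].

lane count: 128 div 16 = 8
N=43: ⌈43/8⌉ = 6 iters; last vl = 43 − 5×8 = 3

[iterations, last_vl] = [6, 3]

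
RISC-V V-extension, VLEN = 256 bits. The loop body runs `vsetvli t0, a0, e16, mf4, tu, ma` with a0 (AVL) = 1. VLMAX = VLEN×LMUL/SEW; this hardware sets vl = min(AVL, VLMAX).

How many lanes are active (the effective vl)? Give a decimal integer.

lanes per group: 256·1/4/16 = 4
vl = min(AVL, VLMAX) = min(1, 4) = 1

vl = 1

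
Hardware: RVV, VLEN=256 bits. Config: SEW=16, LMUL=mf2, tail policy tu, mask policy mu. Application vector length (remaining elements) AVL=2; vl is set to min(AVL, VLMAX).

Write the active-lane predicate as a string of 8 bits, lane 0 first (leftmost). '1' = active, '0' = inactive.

predicate = 11000000

lanes per group: 256·1/2/16 = 8
vl = min(AVL, VLMAX) = min(2, 8) = 2
bits (lane 0 leftmost): 11000000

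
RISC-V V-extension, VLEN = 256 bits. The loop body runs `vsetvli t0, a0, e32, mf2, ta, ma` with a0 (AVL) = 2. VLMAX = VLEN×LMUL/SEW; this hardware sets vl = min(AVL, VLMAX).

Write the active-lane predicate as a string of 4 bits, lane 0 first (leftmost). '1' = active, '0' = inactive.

predicate = 1100

VLMAX = (256 × 1/2) / 32 = 4 lanes
vl = min(AVL, VLMAX) = min(2, 4) = 2
bits (lane 0 leftmost): 1100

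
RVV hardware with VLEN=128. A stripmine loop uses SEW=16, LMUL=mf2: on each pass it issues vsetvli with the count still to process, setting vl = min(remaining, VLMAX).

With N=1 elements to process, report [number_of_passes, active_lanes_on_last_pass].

[iterations, last_vl] = [1, 1]

VLMAX = VLEN×LMUL/SEW = 128×1/2/16 = 4
N=1: ⌈1/4⌉ = 1 iters; last vl = 1 − 0×4 = 1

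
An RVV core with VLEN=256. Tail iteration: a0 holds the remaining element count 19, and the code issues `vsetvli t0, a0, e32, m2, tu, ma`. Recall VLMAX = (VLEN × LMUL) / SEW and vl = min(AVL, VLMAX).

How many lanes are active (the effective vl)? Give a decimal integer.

vl = 16

VLMAX = VLEN×LMUL/SEW = 256×2/32 = 16
AVL=19 > VLMAX=16, so vl = 16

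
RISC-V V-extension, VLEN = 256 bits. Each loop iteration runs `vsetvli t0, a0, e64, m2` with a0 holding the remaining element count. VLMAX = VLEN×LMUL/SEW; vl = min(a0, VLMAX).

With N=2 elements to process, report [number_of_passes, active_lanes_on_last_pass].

[iterations, last_vl] = [1, 2]

VLMAX = (256 × 2) / 64 = 8 lanes
iterations = ceil(2/8) = 1; final-pass vl = 2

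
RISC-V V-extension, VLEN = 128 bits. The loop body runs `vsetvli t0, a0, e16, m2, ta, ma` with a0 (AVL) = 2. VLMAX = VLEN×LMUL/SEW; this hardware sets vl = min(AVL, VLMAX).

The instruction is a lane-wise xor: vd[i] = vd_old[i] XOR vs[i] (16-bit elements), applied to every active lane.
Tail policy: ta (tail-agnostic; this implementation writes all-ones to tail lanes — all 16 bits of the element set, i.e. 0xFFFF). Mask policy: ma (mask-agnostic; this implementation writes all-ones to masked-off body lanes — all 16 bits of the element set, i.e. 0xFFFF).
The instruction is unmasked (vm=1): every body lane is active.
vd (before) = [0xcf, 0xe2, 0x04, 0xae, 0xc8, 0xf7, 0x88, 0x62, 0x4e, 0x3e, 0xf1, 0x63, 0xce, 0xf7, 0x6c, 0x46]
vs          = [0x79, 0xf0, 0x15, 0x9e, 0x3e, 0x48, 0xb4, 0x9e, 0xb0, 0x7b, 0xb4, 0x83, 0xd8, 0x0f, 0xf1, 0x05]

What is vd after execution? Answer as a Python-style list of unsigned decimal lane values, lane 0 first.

lanes per group: 128·2/16 = 16
vl = min(AVL, VLMAX) = min(2, 16) = 2
  i=0: xor(0xcf,0x79) → 182
  i=1: xor(0xe2,0xf0) → 18
  i=2: tail/ones → 65535
  i=3: tail/ones → 65535
  i=4: tail/ones → 65535
  i=5: tail/ones → 65535
  i=6: tail/ones → 65535
  i=7: tail/ones → 65535
  i=8: tail/ones → 65535
  i=9: tail/ones → 65535
  i=10: tail/ones → 65535
  i=11: tail/ones → 65535
  i=12: tail/ones → 65535
  i=13: tail/ones → 65535
  i=14: tail/ones → 65535
  i=15: tail/ones → 65535

vd = [182, 18, 65535, 65535, 65535, 65535, 65535, 65535, 65535, 65535, 65535, 65535, 65535, 65535, 65535, 65535]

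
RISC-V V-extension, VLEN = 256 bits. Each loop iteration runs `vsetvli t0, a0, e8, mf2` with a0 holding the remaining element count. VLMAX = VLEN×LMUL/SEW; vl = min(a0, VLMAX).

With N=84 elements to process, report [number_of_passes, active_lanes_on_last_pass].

lanes per group: 256·1/2/8 = 16
iterations = ceil(84/16) = 6; final-pass vl = 4

[iterations, last_vl] = [6, 4]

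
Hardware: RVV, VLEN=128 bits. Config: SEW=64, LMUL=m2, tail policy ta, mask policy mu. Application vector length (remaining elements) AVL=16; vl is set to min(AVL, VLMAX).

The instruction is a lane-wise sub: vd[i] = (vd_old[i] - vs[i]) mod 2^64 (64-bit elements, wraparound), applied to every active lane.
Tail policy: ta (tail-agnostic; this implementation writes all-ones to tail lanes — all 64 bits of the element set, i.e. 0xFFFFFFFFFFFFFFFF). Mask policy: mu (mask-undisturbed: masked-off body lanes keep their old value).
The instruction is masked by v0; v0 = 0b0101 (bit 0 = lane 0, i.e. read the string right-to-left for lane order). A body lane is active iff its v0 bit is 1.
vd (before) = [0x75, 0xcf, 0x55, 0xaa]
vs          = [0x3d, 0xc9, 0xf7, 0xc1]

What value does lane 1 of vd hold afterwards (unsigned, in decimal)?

VLMAX = (128 × 2) / 64 = 4 lanes
vl = min(AVL, VLMAX) = min(16, 4) = 4
[0] sub(0x75,0x3d) = 0x38
[1] mask-off/keep = 0xcf
[2] sub(0x55,0xf7) = 0xffffffffffffff5e
[3] mask-off/keep = 0xaa

vd[1] = 207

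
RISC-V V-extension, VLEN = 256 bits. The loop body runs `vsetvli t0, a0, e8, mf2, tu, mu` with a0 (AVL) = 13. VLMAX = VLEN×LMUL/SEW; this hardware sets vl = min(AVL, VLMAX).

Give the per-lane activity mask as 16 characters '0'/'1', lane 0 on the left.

VLMAX = (256 × 1/2) / 8 = 16 lanes
vl ← min(13, 16) = 13
bits (lane 0 leftmost): 1111111111111000

predicate = 1111111111111000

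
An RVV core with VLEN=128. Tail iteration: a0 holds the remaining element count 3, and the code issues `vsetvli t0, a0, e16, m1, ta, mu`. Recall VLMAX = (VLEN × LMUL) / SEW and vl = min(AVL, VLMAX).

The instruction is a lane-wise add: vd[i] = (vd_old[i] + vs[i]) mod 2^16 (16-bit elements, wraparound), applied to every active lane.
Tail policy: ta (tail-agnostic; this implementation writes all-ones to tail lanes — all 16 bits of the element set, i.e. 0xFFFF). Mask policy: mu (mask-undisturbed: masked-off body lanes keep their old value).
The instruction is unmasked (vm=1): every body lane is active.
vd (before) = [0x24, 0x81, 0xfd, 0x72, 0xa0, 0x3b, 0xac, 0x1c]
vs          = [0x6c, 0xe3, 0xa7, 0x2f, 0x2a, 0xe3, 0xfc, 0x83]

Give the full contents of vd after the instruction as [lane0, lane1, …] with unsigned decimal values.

VLMAX = VLEN×LMUL/SEW = 128×1/16 = 8
vl ← min(3, 8) = 3
  i=0: add(0x24,0x6c) → 144
  i=1: add(0x81,0xe3) → 356
  i=2: add(0xfd,0xa7) → 420
  i=3: tail/ones → 65535
  i=4: tail/ones → 65535
  i=5: tail/ones → 65535
  i=6: tail/ones → 65535
  i=7: tail/ones → 65535

vd = [144, 356, 420, 65535, 65535, 65535, 65535, 65535]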